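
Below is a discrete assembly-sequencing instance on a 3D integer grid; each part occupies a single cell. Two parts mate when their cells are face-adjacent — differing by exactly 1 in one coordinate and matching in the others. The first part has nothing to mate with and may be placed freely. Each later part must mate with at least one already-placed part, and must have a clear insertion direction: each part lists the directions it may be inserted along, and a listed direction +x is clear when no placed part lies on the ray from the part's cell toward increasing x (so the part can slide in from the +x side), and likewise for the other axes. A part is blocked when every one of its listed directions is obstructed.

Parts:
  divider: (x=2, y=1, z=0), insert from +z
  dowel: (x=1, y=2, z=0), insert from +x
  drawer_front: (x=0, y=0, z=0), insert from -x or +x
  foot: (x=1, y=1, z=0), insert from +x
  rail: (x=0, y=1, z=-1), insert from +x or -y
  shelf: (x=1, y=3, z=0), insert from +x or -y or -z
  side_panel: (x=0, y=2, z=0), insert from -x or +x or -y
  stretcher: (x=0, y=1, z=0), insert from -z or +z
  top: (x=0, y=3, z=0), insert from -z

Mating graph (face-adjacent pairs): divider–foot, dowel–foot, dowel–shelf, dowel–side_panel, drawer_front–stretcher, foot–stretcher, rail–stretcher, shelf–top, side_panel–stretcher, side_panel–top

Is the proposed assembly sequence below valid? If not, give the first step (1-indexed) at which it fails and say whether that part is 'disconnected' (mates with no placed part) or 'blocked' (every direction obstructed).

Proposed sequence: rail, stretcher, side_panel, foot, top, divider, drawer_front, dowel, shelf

1. rail@(0, 1, -1) [+x clear] — {rail}
2. stretcher@(0, 1, 0) [+z clear] — {rail, stretcher}
3. side_panel@(0, 2, 0) [-x clear] — {rail, side_panel, stretcher}
4. foot@(1, 1, 0) [+x clear] — {foot, rail, side_panel, stretcher}
5. top@(0, 3, 0) [-z clear] — {foot, rail, side_panel, stretcher, top}
6. divider@(2, 1, 0) [+z clear] — {divider, foot, rail, side_panel, stretcher, top}
7. drawer_front@(0, 0, 0) [-x clear] — {divider, drawer_front, foot, rail, side_panel, stretcher, top}
8. dowel@(1, 2, 0) [+x clear] — {divider, dowel, drawer_front, foot, rail, side_panel, stretcher, top}
9. shelf@(1, 3, 0) [+x clear] — {divider, dowel, drawer_front, foot, rail, shelf, side_panel, stretcher, top}

Valid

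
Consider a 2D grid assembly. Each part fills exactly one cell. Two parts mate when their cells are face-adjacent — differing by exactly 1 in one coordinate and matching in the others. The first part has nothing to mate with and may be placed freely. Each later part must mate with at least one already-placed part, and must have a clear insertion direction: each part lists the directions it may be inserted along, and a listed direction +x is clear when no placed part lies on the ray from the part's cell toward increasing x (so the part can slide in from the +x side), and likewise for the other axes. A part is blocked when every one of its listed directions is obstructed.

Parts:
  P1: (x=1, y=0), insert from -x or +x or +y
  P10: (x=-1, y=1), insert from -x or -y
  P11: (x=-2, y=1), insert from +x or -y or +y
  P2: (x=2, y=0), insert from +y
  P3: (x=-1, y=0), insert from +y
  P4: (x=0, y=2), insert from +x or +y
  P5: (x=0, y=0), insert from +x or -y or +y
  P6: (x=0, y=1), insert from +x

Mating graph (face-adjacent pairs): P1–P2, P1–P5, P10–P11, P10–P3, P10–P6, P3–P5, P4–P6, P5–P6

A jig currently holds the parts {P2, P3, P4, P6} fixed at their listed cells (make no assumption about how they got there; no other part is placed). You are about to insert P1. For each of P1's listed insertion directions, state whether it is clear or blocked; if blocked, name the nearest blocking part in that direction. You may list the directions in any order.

+x: blocked by P2; +y: clear; -x: blocked by P3

-x: nearest on ray is P3@(-1, 0) ⇒ blocked
+x: nearest on ray is P2@(2, 0) ⇒ blocked
+y: ray from P1(1, 0) has no placed part ⇒ clear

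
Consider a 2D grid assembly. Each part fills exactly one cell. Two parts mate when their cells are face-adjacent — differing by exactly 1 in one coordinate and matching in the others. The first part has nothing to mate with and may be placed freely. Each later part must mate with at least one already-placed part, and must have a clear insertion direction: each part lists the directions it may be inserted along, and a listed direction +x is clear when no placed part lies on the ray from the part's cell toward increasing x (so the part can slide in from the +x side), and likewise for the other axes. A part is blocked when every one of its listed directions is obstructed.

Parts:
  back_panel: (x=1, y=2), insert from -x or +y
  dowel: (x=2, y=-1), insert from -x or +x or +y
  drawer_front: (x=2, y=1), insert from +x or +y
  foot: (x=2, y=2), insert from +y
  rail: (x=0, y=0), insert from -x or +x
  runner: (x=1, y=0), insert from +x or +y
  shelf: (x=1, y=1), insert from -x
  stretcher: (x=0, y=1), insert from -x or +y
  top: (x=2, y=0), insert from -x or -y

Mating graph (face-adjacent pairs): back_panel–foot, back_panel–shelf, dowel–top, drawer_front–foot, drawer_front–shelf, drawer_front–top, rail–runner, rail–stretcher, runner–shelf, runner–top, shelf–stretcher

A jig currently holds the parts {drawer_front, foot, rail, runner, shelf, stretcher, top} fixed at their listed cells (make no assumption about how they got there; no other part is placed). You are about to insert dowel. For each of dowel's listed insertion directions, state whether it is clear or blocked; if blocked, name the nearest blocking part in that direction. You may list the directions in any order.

+x: clear; +y: blocked by top; -x: clear

-x: ray from dowel(2, -1) has no placed part ⇒ clear
+x: ray from dowel(2, -1) has no placed part ⇒ clear
+y: nearest on ray is top@(2, 0) ⇒ blocked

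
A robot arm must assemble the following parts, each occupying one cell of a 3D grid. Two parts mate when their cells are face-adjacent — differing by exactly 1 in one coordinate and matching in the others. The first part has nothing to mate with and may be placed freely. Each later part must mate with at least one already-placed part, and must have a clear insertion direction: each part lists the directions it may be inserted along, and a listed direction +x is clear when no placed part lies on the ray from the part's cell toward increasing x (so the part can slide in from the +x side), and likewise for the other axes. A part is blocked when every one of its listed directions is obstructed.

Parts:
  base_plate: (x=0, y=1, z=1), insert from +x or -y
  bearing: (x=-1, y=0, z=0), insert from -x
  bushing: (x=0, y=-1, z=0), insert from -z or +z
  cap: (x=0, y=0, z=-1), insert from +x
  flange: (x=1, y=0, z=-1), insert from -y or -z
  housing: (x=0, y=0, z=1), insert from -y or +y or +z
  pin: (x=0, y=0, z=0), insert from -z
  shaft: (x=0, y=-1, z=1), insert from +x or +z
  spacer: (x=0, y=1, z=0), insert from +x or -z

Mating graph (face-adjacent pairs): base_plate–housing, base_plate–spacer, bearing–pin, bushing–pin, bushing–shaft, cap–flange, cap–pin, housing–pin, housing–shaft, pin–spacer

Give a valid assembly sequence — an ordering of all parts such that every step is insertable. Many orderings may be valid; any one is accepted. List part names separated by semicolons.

1. shaft@(0, -1, 1) [+x clear] — {shaft}
2. bushing@(0, -1, 0) [-z clear] — {bushing, shaft}
3. pin@(0, 0, 0) [-z clear] — {bushing, pin, shaft}
4. spacer@(0, 1, 0) [+x clear] — {bushing, pin, shaft, spacer}
5. bearing@(-1, 0, 0) [-x clear] — {bearing, bushing, pin, shaft, spacer}
6. housing@(0, 0, 1) [+y clear] — {bearing, bushing, housing, pin, shaft, spacer}
7. cap@(0, 0, -1) [+x clear] — {bearing, bushing, cap, housing, pin, shaft, spacer}
8. flange@(1, 0, -1) [-y clear] — {bearing, bushing, cap, flange, housing, pin, shaft, spacer}
9. base_plate@(0, 1, 1) [+x clear] — {base_plate, bearing, bushing, cap, flange, housing, pin, shaft, spacer}

shaft; bushing; pin; spacer; bearing; housing; cap; flange; base_plate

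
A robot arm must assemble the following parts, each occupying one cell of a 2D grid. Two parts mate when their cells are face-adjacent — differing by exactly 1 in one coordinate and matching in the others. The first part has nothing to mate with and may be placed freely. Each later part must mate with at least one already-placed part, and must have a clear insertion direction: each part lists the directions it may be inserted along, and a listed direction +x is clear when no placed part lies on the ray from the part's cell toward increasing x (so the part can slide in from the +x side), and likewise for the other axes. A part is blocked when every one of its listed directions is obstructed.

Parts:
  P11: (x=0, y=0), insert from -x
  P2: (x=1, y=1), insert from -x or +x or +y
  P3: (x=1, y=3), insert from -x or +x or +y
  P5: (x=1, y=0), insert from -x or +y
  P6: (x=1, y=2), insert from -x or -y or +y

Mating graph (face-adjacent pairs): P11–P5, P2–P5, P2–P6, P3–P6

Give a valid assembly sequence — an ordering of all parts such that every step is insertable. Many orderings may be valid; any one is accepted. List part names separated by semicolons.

P11; P5; P2; P6; P3

1. P11@(0, 0) [-x clear] — {P11}
2. P5@(1, 0) [+y clear] — {P11, P5}
3. P2@(1, 1) [-x clear] — {P11, P2, P5}
4. P6@(1, 2) [-x clear] — {P11, P2, P5, P6}
5. P3@(1, 3) [-x clear] — {P11, P2, P3, P5, P6}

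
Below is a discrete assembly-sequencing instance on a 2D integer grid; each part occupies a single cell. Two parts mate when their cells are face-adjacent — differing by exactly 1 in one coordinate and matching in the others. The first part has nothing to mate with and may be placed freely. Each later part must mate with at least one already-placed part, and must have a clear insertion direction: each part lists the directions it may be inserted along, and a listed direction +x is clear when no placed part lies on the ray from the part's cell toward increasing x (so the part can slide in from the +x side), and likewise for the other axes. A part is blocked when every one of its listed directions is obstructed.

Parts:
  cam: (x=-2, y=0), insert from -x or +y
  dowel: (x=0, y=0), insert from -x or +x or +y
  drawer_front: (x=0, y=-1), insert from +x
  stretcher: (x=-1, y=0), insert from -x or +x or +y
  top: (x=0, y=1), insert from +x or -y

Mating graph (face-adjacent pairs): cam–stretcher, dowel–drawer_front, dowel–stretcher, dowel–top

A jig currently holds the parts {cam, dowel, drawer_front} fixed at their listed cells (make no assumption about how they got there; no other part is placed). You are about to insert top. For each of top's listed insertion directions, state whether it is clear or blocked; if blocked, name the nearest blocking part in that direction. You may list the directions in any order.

+x: clear; -y: blocked by dowel

+x: ray from top(0, 1) has no placed part ⇒ clear
-y: nearest on ray is dowel@(0, 0) ⇒ blocked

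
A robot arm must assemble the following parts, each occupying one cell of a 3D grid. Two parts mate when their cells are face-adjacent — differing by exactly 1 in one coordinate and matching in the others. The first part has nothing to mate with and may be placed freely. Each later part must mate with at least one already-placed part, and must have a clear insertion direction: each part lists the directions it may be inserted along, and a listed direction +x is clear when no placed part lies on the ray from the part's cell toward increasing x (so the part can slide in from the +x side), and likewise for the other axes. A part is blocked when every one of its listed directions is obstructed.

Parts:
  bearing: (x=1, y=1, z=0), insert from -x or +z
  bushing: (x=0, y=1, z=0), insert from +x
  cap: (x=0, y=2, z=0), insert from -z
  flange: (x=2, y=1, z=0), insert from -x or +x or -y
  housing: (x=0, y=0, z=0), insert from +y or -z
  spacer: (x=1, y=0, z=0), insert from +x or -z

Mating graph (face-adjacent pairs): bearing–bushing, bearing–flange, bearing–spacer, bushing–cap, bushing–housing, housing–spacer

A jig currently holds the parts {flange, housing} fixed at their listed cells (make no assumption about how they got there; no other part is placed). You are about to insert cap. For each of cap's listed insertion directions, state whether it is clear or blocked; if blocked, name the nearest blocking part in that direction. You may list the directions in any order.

-z: clear

-z: ray from cap(0, 2, 0) has no placed part ⇒ clear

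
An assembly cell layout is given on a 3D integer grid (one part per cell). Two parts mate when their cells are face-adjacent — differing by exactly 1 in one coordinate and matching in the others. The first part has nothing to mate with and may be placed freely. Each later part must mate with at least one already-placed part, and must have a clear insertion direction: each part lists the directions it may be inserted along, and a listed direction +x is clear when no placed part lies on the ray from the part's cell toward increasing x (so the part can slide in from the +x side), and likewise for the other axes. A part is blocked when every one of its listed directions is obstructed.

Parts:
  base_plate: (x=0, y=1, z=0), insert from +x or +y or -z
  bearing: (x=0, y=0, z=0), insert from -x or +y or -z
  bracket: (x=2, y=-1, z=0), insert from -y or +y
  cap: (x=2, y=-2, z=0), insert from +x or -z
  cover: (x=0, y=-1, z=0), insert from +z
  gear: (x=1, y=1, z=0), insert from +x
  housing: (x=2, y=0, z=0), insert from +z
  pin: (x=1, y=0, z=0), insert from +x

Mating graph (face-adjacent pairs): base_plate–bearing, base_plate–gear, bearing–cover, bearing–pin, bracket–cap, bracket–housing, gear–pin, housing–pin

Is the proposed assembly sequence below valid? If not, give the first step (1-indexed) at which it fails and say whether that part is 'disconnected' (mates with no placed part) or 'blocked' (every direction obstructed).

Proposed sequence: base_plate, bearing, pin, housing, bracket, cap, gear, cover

Valid

1. base_plate@(0, 1, 0) [+x clear] — {base_plate}
2. bearing@(0, 0, 0) [-x clear] — {base_plate, bearing}
3. pin@(1, 0, 0) [+x clear] — {base_plate, bearing, pin}
4. housing@(2, 0, 0) [+z clear] — {base_plate, bearing, housing, pin}
5. bracket@(2, -1, 0) [-y clear] — {base_plate, bearing, bracket, housing, pin}
6. cap@(2, -2, 0) [+x clear] — {base_plate, bearing, bracket, cap, housing, pin}
7. gear@(1, 1, 0) [+x clear] — {base_plate, bearing, bracket, cap, gear, housing, pin}
8. cover@(0, -1, 0) [+z clear] — {base_plate, bearing, bracket, cap, cover, gear, housing, pin}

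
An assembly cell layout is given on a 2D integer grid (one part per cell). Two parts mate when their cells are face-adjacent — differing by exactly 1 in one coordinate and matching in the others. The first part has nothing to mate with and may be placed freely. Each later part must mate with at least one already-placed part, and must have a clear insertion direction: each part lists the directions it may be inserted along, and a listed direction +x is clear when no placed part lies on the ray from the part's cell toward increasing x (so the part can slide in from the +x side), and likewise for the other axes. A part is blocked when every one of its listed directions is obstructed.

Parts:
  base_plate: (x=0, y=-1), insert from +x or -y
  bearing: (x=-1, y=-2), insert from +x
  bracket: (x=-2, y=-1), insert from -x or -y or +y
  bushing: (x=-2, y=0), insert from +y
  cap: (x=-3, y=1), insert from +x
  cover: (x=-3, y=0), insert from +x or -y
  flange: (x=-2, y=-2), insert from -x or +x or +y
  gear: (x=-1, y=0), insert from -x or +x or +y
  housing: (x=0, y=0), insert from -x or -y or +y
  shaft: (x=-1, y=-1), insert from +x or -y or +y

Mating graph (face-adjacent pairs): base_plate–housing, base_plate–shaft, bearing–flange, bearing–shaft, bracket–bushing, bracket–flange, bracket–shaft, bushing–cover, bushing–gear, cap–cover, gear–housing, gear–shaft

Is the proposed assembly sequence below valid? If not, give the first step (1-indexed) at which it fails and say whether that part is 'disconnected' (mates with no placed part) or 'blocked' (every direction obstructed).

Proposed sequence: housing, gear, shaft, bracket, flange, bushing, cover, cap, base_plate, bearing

1. housing@(0, 0) [-x clear] — {housing}
2. gear@(-1, 0) [-x clear] — {gear, housing}
3. shaft@(-1, -1) [+x clear] — {gear, housing, shaft}
4. bracket@(-2, -1) [-x clear] — {bracket, gear, housing, shaft}
5. flange@(-2, -2) [-x clear] — {bracket, flange, gear, housing, shaft}
6. bushing@(-2, 0) [+y clear] — {bracket, bushing, flange, gear, housing, shaft}
7. cover@(-3, 0) [-y clear] — {bracket, bushing, cover, flange, gear, housing, shaft}
8. cap@(-3, 1) [+x clear] — {bracket, bushing, cap, cover, flange, gear, housing, shaft}
9. base_plate@(0, -1) [+x clear] — {base_plate, bracket, bushing, cap, cover, flange, gear, housing, shaft}
10. bearing@(-1, -2) [+x clear] — {base_plate, bearing, bracket, bushing, cap, cover, flange, gear, housing, shaft}

Valid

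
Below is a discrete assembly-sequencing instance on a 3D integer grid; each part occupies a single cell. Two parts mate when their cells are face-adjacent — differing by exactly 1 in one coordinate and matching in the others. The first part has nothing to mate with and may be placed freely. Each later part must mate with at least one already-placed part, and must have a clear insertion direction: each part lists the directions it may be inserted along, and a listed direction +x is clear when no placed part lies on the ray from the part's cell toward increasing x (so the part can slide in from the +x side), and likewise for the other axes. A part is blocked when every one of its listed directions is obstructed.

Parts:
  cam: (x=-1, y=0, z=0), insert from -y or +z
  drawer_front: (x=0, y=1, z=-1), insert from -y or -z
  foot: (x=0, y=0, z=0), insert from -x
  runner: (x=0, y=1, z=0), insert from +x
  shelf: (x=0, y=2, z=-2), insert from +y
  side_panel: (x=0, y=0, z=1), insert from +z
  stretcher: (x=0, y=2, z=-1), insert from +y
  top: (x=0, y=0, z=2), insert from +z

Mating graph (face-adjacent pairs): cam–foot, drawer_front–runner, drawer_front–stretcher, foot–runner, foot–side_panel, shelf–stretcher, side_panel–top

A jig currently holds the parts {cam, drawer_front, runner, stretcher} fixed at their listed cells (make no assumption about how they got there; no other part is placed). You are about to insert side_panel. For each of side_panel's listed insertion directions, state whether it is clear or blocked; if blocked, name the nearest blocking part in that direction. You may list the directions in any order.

+z: clear

+z: ray from side_panel(0, 0, 1) has no placed part ⇒ clear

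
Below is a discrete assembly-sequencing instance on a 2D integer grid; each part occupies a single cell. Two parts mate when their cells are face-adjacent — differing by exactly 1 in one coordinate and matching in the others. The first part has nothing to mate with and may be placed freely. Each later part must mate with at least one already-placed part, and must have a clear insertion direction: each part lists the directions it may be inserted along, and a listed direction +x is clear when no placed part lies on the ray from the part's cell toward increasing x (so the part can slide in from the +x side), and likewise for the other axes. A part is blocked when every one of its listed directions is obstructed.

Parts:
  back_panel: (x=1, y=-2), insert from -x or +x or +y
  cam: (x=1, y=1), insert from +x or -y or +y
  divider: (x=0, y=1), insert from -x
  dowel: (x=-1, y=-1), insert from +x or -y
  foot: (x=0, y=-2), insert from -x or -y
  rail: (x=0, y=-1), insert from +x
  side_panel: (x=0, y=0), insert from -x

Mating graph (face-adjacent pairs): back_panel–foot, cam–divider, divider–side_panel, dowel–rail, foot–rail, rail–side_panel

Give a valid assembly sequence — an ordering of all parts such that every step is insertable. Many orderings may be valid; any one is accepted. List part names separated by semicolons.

1. dowel@(-1, -1) [+x clear] — {dowel}
2. rail@(0, -1) [+x clear] — {dowel, rail}
3. side_panel@(0, 0) [-x clear] — {dowel, rail, side_panel}
4. divider@(0, 1) [-x clear] — {divider, dowel, rail, side_panel}
5. cam@(1, 1) [+x clear] — {cam, divider, dowel, rail, side_panel}
6. foot@(0, -2) [-x clear] — {cam, divider, dowel, foot, rail, side_panel}
7. back_panel@(1, -2) [+x clear] — {back_panel, cam, divider, dowel, foot, rail, side_panel}

dowel; rail; side_panel; divider; cam; foot; back_panel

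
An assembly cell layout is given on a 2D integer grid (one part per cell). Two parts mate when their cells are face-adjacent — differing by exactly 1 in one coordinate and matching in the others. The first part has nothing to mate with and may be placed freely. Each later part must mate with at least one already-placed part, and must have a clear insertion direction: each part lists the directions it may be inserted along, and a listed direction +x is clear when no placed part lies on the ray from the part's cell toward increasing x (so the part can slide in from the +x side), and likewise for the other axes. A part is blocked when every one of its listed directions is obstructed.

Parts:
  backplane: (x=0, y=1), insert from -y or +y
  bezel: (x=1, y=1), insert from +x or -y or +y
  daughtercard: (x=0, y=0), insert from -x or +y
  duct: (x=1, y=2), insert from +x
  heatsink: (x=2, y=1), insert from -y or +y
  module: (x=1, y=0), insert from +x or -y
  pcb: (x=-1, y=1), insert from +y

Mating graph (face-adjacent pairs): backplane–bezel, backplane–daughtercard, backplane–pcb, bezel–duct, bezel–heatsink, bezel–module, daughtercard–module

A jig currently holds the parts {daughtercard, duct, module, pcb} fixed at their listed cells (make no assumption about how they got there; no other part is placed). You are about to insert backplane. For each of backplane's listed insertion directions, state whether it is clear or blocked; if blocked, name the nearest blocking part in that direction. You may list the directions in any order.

+y: clear; -y: blocked by daughtercard

-y: nearest on ray is daughtercard@(0, 0) ⇒ blocked
+y: ray from backplane(0, 1) has no placed part ⇒ clear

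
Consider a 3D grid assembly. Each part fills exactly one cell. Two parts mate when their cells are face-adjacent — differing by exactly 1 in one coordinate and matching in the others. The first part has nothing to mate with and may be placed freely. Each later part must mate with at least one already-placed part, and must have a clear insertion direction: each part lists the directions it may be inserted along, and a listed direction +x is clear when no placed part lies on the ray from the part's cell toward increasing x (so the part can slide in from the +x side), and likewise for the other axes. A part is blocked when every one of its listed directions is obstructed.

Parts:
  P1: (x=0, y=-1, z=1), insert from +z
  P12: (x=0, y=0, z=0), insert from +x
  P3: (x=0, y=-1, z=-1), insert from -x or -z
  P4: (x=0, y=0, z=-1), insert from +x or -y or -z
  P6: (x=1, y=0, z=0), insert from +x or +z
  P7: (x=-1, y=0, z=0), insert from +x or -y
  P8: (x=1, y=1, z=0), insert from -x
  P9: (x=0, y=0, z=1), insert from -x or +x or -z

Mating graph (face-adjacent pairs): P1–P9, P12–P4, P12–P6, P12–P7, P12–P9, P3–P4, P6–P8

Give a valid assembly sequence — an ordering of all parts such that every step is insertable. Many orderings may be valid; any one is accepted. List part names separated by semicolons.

P9; P12; P6; P8; P4; P7; P3; P1

1. P9@(0, 0, 1) [-x clear] — {P9}
2. P12@(0, 0, 0) [+x clear] — {P12, P9}
3. P6@(1, 0, 0) [+x clear] — {P12, P6, P9}
4. P8@(1, 1, 0) [-x clear] — {P12, P6, P8, P9}
5. P4@(0, 0, -1) [+x clear] — {P12, P4, P6, P8, P9}
6. P7@(-1, 0, 0) [-y clear] — {P12, P4, P6, P7, P8, P9}
7. P3@(0, -1, -1) [-x clear] — {P12, P3, P4, P6, P7, P8, P9}
8. P1@(0, -1, 1) [+z clear] — {P1, P12, P3, P4, P6, P7, P8, P9}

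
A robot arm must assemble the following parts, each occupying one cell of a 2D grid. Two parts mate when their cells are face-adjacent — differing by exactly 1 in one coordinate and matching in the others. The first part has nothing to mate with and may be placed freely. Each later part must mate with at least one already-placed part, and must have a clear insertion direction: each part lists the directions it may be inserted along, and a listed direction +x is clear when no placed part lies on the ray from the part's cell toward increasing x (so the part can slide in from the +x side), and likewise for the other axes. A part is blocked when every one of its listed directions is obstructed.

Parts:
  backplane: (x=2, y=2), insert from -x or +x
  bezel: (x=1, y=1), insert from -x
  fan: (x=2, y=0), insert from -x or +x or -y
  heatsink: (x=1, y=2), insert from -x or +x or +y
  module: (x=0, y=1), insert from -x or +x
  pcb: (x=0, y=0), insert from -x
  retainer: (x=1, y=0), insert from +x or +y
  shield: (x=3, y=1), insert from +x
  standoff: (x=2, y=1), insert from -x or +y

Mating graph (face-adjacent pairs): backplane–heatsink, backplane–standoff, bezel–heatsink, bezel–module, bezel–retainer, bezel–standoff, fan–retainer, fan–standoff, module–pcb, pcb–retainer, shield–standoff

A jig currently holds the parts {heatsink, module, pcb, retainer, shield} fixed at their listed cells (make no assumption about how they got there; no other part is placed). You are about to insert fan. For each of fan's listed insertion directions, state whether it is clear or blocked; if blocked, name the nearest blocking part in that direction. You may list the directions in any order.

-x: nearest on ray is retainer@(1, 0) ⇒ blocked
+x: ray from fan(2, 0) has no placed part ⇒ clear
-y: ray from fan(2, 0) has no placed part ⇒ clear

+x: clear; -x: blocked by retainer; -y: clear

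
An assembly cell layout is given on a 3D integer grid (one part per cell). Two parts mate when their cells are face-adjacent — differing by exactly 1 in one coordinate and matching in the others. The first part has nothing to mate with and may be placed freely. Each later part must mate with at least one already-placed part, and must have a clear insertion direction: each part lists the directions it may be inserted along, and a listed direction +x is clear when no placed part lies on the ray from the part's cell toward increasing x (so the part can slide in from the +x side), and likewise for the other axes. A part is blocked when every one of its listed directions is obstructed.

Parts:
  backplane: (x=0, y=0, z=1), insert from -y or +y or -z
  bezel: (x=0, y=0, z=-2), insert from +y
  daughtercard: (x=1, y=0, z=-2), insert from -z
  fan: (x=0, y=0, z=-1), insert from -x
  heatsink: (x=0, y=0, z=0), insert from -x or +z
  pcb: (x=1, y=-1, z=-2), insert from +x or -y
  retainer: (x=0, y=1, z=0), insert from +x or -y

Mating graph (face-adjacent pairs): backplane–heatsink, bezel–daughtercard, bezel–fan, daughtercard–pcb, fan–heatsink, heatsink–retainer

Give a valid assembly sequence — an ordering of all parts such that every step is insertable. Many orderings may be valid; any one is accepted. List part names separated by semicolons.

pcb; daughtercard; bezel; fan; heatsink; retainer; backplane

1. pcb@(1, -1, -2) [+x clear] — {pcb}
2. daughtercard@(1, 0, -2) [-z clear] — {daughtercard, pcb}
3. bezel@(0, 0, -2) [+y clear] — {bezel, daughtercard, pcb}
4. fan@(0, 0, -1) [-x clear] — {bezel, daughtercard, fan, pcb}
5. heatsink@(0, 0, 0) [-x clear] — {bezel, daughtercard, fan, heatsink, pcb}
6. retainer@(0, 1, 0) [+x clear] — {bezel, daughtercard, fan, heatsink, pcb, retainer}
7. backplane@(0, 0, 1) [-y clear] — {backplane, bezel, daughtercard, fan, heatsink, pcb, retainer}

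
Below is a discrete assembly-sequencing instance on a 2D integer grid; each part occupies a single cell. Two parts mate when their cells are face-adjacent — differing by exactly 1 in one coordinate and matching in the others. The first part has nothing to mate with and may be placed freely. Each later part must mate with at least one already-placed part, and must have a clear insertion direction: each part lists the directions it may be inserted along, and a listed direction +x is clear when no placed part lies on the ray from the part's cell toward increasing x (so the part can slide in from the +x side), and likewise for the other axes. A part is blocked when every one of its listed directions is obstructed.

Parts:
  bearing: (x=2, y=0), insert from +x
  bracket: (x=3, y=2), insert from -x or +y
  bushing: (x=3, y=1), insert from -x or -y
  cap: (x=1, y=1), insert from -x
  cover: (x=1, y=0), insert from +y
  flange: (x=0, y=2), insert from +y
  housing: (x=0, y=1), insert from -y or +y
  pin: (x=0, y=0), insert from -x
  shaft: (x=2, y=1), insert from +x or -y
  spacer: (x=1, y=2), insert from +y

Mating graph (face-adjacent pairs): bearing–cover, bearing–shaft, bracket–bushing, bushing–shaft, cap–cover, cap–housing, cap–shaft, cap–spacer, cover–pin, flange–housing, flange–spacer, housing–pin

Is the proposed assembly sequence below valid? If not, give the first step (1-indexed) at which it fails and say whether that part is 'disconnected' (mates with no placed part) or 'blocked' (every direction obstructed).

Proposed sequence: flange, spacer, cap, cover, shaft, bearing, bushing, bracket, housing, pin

1. flange@(0, 2) [+y clear] — {flange}
2. spacer@(1, 2) [+y clear] — {flange, spacer}
3. cap@(1, 1) [-x clear] — {cap, flange, spacer}
4. cover@(1, 0) — +y all obstructed ⇒ blocked

Invalid at step 4 (blocked)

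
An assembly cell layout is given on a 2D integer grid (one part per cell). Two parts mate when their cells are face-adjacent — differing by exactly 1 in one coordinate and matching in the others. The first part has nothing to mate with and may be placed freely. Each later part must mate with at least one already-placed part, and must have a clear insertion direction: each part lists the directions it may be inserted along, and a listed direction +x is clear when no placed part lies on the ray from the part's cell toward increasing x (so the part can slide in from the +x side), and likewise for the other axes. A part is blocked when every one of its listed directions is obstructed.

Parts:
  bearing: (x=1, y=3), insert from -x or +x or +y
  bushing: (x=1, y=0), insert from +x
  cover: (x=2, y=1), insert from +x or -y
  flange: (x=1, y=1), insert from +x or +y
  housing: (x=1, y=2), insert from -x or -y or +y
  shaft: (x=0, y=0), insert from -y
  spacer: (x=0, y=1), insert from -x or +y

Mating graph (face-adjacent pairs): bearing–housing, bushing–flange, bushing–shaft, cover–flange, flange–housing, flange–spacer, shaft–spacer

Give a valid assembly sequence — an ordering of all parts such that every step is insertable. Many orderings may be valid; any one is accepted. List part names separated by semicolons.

1. flange@(1, 1) [+x clear] — {flange}
2. bushing@(1, 0) [+x clear] — {bushing, flange}
3. shaft@(0, 0) [-y clear] — {bushing, flange, shaft}
4. housing@(1, 2) [-x clear] — {bushing, flange, housing, shaft}
5. bearing@(1, 3) [-x clear] — {bearing, bushing, flange, housing, shaft}
6. spacer@(0, 1) [-x clear] — {bearing, bushing, flange, housing, shaft, spacer}
7. cover@(2, 1) [+x clear] — {bearing, bushing, cover, flange, housing, shaft, spacer}

flange; bushing; shaft; housing; bearing; spacer; cover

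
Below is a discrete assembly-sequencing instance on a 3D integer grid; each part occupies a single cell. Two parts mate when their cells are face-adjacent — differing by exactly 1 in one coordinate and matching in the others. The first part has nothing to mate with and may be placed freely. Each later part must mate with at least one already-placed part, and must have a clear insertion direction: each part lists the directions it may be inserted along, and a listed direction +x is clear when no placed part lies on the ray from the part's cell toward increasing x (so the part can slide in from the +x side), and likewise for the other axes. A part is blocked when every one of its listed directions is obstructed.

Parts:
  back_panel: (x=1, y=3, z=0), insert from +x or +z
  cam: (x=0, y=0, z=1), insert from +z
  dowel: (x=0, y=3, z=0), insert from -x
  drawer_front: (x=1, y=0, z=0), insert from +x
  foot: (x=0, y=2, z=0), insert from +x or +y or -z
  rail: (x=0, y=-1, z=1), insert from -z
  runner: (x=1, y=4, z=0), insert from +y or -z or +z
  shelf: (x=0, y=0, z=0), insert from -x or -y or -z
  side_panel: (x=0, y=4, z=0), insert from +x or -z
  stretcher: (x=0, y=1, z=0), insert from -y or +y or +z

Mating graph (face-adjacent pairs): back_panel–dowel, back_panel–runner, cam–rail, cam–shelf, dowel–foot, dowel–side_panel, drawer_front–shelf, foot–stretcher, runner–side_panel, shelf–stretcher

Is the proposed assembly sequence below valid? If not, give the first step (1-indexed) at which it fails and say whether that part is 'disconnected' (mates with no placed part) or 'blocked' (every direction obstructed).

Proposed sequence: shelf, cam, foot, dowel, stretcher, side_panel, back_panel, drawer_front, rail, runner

Invalid at step 3 (disconnected)

1. shelf@(0, 0, 0) [-x clear] — {shelf}
2. cam@(0, 0, 1) [+z clear] — {cam, shelf}
3. foot@(0, 2, 0) — no placed neighbour ⇒ disconnected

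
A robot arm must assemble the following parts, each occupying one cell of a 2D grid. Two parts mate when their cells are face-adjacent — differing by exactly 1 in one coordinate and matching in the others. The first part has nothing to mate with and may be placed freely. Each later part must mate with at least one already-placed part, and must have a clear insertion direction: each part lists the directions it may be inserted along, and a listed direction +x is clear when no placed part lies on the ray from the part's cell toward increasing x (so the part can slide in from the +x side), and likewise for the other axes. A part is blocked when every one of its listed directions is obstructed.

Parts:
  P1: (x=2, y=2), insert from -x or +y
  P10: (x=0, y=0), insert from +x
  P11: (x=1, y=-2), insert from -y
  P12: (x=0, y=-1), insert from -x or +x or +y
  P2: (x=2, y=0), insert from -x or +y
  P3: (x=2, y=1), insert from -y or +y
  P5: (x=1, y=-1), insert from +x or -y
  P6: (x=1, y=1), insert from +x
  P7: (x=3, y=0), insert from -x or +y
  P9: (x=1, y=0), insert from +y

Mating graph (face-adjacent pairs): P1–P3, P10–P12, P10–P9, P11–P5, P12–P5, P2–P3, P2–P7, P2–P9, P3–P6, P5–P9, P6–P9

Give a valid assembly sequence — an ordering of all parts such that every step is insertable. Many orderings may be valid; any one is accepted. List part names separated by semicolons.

P11; P5; P12; P10; P9; P2; P6; P7; P3; P1

1. P11@(1, -2) [-y clear] — {P11}
2. P5@(1, -1) [+x clear] — {P11, P5}
3. P12@(0, -1) [-x clear] — {P11, P12, P5}
4. P10@(0, 0) [+x clear] — {P10, P11, P12, P5}
5. P9@(1, 0) [+y clear] — {P10, P11, P12, P5, P9}
6. P2@(2, 0) [+y clear] — {P10, P11, P12, P2, P5, P9}
7. P6@(1, 1) [+x clear] — {P10, P11, P12, P2, P5, P6, P9}
8. P7@(3, 0) [+y clear] — {P10, P11, P12, P2, P5, P6, P7, P9}
9. P3@(2, 1) [+y clear] — {P10, P11, P12, P2, P3, P5, P6, P7, P9}
10. P1@(2, 2) [-x clear] — {P1, P10, P11, P12, P2, P3, P5, P6, P7, P9}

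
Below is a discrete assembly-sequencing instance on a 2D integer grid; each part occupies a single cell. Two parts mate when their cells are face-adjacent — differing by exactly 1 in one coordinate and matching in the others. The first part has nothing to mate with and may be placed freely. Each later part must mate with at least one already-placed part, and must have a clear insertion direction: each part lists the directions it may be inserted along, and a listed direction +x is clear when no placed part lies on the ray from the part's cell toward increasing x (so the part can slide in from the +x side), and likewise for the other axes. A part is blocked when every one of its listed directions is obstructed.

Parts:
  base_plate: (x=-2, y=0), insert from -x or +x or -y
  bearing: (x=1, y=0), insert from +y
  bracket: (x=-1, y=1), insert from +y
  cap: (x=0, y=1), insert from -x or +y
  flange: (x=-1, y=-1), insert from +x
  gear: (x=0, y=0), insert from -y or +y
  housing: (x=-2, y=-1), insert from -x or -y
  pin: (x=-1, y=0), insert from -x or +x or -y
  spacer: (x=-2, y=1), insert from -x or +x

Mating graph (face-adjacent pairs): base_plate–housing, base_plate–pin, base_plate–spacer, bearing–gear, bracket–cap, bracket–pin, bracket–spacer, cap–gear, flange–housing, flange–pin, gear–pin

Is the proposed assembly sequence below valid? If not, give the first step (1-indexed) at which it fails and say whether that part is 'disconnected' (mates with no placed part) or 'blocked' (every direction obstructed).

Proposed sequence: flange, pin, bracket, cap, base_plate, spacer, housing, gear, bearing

1. flange@(-1, -1) [+x clear] — {flange}
2. pin@(-1, 0) [-x clear] — {flange, pin}
3. bracket@(-1, 1) [+y clear] — {bracket, flange, pin}
4. cap@(0, 1) [+y clear] — {bracket, cap, flange, pin}
5. base_plate@(-2, 0) [-x clear] — {base_plate, bracket, cap, flange, pin}
6. spacer@(-2, 1) [-x clear] — {base_plate, bracket, cap, flange, pin, spacer}
7. housing@(-2, -1) [-x clear] — {base_plate, bracket, cap, flange, housing, pin, spacer}
8. gear@(0, 0) [-y clear] — {base_plate, bracket, cap, flange, gear, housing, pin, spacer}
9. bearing@(1, 0) [+y clear] — {base_plate, bearing, bracket, cap, flange, gear, housing, pin, spacer}

Valid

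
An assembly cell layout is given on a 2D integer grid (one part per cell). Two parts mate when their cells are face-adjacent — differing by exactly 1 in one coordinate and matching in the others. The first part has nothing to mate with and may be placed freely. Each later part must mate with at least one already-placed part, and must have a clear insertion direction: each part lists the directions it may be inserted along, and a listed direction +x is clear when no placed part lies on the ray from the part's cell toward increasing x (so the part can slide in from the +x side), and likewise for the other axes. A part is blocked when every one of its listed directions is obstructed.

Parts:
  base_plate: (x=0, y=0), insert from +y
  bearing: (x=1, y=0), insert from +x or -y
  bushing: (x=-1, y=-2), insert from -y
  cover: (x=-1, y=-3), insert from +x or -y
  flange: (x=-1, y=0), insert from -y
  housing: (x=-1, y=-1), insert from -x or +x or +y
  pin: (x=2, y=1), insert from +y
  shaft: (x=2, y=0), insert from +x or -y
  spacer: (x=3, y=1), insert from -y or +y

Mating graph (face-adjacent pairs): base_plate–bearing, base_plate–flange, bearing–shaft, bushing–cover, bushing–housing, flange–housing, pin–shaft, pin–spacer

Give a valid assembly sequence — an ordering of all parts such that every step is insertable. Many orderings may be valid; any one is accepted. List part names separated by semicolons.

bearing; shaft; base_plate; flange; housing; bushing; cover; pin; spacer

1. bearing@(1, 0) [+x clear] — {bearing}
2. shaft@(2, 0) [+x clear] — {bearing, shaft}
3. base_plate@(0, 0) [+y clear] — {base_plate, bearing, shaft}
4. flange@(-1, 0) [-y clear] — {base_plate, bearing, flange, shaft}
5. housing@(-1, -1) [-x clear] — {base_plate, bearing, flange, housing, shaft}
6. bushing@(-1, -2) [-y clear] — {base_plate, bearing, bushing, flange, housing, shaft}
7. cover@(-1, -3) [+x clear] — {base_plate, bearing, bushing, cover, flange, housing, shaft}
8. pin@(2, 1) [+y clear] — {base_plate, bearing, bushing, cover, flange, housing, pin, shaft}
9. spacer@(3, 1) [-y clear] — {base_plate, bearing, bushing, cover, flange, housing, pin, shaft, spacer}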